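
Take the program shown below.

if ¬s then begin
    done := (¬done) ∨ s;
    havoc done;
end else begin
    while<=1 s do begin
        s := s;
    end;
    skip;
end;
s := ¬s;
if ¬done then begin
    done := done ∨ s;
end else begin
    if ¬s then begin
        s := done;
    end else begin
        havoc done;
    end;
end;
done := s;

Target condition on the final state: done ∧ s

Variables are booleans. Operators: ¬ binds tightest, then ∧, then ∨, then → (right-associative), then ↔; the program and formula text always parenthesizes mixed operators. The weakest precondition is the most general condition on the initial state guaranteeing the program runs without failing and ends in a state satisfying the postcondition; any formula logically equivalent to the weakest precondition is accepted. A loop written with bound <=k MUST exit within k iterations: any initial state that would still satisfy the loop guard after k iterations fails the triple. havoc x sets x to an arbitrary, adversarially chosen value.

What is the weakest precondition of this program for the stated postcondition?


Working backward. After the program, done ∧ s must hold.
Before done := s: s
Then branch requires s; else branch requires (¬s) → done.
Before the if: ((¬done) → s) ∧ (done → ((¬s) → done))
Before s := ¬s: ((¬done) → (¬s)) ∧ (done → (s → done))
Then branch requires ¬s; else branch requires (s → ((¬s) ∧ ((¬done) → (¬s)) ∧ (done → (s → done)))) ∧ ((¬s) → (((¬done) → (¬s)) ∧ (done → (s → done)))).
Before the if: s → ((s → ((¬s) ∧ ((¬done) → (¬s)) ∧ (done → (s → done)))) ∧ ((¬s) → (((¬done) → (¬s)) ∧ (done → (s → done)))))
Answer: WP = s → ((s → ((¬s) ∧ ((¬done) → (¬s)) ∧ (done → (s → done)))) ∧ ((¬s) → (((¬done) → (¬s)) ∧ (done → (s → done)))))


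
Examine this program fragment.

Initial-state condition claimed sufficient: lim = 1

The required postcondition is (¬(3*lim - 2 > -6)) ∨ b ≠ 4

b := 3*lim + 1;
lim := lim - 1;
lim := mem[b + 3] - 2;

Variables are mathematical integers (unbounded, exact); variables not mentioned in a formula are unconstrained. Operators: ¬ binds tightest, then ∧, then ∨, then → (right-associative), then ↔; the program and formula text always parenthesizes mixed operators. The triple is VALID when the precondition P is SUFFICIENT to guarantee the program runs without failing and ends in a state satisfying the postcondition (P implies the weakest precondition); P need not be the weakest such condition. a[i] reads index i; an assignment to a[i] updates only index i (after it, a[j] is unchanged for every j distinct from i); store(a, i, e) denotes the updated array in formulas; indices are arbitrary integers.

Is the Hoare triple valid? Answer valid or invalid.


Working backward. After the program, the postcondition (¬(3*lim - 2 > -6)) ∨ b ≠ 4 must hold; in canonical form it is (¬(3*lim > -4)) ∨ b ≠ 4.
Before lim := mem[b + 3] - 2: (¬(3*mem[b + 3] > 2)) ∨ b ≠ 4
Before lim := lim - 1: (¬(3*mem[b + 3] > 2)) ∨ b ≠ 4
Before b := 3*lim + 1: (¬(3*mem[3*lim + 4] > 2)) ∨ 3*lim ≠ 3
The weakest precondition is (¬(3*mem[3*lim + 4] > 2)) ∨ 3*lim ≠ 3.
Check whether lim = 1 implies it.
Countermodel: at the initial state lim = 1, mem = {[7] = 1, elsewhere 1}, the precondition holds but the weakest precondition fails.
Answer: invalid


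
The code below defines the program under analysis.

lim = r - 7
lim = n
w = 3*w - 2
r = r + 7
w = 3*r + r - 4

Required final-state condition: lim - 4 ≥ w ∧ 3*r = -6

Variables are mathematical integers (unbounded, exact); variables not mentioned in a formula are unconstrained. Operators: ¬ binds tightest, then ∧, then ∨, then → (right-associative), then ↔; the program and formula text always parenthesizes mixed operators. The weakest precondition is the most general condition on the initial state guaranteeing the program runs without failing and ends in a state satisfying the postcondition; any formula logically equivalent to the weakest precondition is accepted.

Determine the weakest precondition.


Working backward. After the program, the postcondition lim - 4 ≥ w ∧ 3*r = -6 must hold; in canonical form it is lim ≥ w + 4 ∧ 3*r = -6.
Before w := 3*r + r - 4: lim ≥ 4*r ∧ 3*r = -6
Before r := r + 7: lim ≥ 4*r + 28 ∧ 3*r = -27
Before w := 3*w - 2: lim ≥ 4*r + 28 ∧ 3*r = -27
Before lim := n: n ≥ 4*r + 28 ∧ 3*r = -27
Before lim := r - 7: n ≥ 4*r + 28 ∧ 3*r = -27
Answer: WP = n ≥ 4*r + 28 ∧ 3*r = -27


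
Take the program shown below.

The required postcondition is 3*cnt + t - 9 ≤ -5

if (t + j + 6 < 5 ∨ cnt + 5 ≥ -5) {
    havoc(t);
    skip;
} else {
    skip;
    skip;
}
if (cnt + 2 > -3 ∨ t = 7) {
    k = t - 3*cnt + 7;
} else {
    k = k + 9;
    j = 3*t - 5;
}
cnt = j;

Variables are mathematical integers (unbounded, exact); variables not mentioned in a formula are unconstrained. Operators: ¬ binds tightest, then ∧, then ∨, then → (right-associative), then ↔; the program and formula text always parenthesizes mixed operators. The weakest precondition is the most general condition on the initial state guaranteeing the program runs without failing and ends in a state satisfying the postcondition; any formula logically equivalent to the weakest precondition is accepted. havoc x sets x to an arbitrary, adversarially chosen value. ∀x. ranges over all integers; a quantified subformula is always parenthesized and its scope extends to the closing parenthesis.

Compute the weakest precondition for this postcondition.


Working backward. After the program, the postcondition 3*cnt + t - 9 ≤ -5 must hold; in canonical form it is 3*cnt + t ≤ 4.
Before cnt := j: 3*j + t ≤ 4
Then branch requires 3*j + t ≤ 4; else branch requires 10*t ≤ 19.
Before the if: ((cnt > -5 ∨ t = 7) → 3*j + t ≤ 4) ∧ ((¬(cnt > -5 ∨ t = 7)) → 10*t ≤ 19)
Then branch requires ∀t_1. (((cnt > -5 ∨ t_1 = 7) → 3*j + t_1 ≤ 4) ∧ ((¬(cnt > -5 ∨ t_1 = 7)) → 10*t_1 ≤ 19)); else branch requires ((cnt > -5 ∨ t = 7) → 3*j + t ≤ 4) ∧ ((¬(cnt > -5 ∨ t = 7)) → 10*t ≤ 19).
Before the if: ((j + t < -1 ∨ cnt ≥ -10) → (∀t_1. (((cnt > -5 ∨ t_1 = 7) → 3*j + t_1 ≤ 4) ∧ ((¬(cnt > -5 ∨ t_1 = 7)) → 10*t_1 ≤ 19)))) ∧ ((¬(j + t < -1 ∨ cnt ≥ -10)) → (((cnt > -5 ∨ t = 7) → 3*j + t ≤ 4) ∧ ((¬(cnt > -5 ∨ t = 7)) → 10*t ≤ 19)))
Answer: WP = ((j + t < -1 ∨ cnt ≥ -10) → (∀t_1. (((cnt > -5 ∨ t_1 = 7) → 3*j + t_1 ≤ 4) ∧ ((¬(cnt > -5 ∨ t_1 = 7)) → 10*t_1 ≤ 19)))) ∧ ((¬(j + t < -1 ∨ cnt ≥ -10)) → (((cnt > -5 ∨ t = 7) → 3*j + t ≤ 4) ∧ ((¬(cnt > -5 ∨ t = 7)) → 10*t ≤ 19)))


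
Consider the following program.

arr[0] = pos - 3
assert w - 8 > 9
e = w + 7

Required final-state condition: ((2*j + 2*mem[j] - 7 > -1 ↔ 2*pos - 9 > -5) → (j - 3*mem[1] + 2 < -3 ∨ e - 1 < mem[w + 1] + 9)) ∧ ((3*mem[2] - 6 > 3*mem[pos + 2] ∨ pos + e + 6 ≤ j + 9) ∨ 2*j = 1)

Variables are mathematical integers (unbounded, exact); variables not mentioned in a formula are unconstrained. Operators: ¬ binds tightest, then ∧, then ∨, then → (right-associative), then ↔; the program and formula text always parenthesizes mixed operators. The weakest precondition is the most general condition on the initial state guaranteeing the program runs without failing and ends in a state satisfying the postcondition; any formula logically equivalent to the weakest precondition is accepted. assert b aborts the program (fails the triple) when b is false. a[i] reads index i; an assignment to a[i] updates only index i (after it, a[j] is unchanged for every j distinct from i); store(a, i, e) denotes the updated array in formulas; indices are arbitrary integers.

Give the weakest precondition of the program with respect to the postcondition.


Working backward. After the program, the postcondition ((2*j + 2*mem[j] - 7 > -1 ↔ 2*pos - 9 > -5) → (j - 3*mem[1] + 2 < -3 ∨ e - 1 < mem[w + 1] + 9)) ∧ ((3*mem[2] - 6 > 3*mem[pos + 2] ∨ pos + e + 6 ≤ j + 9) ∨ 2*j = 1) must hold; in canonical form it is ((2*mem[j] + 2*j > 6 ↔ 2*pos > 4) → (j < 3*mem[1] - 5 ∨ e < mem[w + 1] + 10)) ∧ (3*mem[2] > 3*mem[pos + 2] + 6 ∨ e + pos ≤ j + 3 ∨ 2*j = 1).
Before e := w + 7: ((2*mem[j] + 2*j > 6 ↔ 2*pos > 4) → (j < 3*mem[1] - 5 ∨ w < mem[w + 1] + 3)) ∧ (3*mem[2] > 3*mem[pos + 2] + 6 ∨ pos + w ≤ j - 4 ∨ 2*j = 1)
Before assert w - 8 > 9: w > 17 ∧ ((2*mem[j] + 2*j > 6 ↔ 2*pos > 4) → (j < 3*mem[1] - 5 ∨ w < mem[w + 1] + 3)) ∧ (3*mem[2] > 3*mem[pos + 2] + 6 ∨ pos + w ≤ j - 4 ∨ 2*j = 1)
Before arr[0] := pos - 3: w > 17 ∧ ((2*mem[j] + 2*j > 6 ↔ 2*pos > 4) → (j < 3*mem[1] - 5 ∨ w < mem[w + 1] + 3)) ∧ (3*mem[2] > 3*mem[pos + 2] + 6 ∨ pos + w ≤ j - 4 ∨ 2*j = 1)
Answer: WP = w > 17 ∧ ((2*mem[j] + 2*j > 6 ↔ 2*pos > 4) → (j < 3*mem[1] - 5 ∨ w < mem[w + 1] + 3)) ∧ (3*mem[2] > 3*mem[pos + 2] + 6 ∨ pos + w ≤ j - 4 ∨ 2*j = 1)


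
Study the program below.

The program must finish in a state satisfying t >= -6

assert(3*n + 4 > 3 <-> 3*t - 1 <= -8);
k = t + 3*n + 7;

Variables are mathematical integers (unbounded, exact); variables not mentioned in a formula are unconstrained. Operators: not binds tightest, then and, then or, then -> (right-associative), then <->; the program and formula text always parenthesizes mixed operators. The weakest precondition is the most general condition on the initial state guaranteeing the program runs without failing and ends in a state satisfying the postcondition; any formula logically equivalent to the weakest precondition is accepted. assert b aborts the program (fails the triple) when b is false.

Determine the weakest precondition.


Working backward. After the program, t >= -6 must hold.
Before k := t + 3*n + 7: t >= -6
Before assert 3*n + 4 > 3 <-> 3*t - 1 <= -8: (3*n > -1 <-> 3*t <= -7) and t >= -6
Answer: WP = (3*n > -1 <-> 3*t <= -7) and t >= -6


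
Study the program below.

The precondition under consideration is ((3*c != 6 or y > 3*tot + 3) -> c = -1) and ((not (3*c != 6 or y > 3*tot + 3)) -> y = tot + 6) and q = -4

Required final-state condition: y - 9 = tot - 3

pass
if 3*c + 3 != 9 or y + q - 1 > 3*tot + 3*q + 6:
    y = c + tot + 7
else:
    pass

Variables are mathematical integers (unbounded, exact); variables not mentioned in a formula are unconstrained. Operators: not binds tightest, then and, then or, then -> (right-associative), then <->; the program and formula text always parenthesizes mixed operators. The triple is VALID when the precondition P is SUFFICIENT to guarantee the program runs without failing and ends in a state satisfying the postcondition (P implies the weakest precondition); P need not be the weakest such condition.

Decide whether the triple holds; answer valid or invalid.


Working backward. After the program, the postcondition y - 9 = tot - 3 must hold; in canonical form it is y = tot + 6.
Then branch requires c = -1; else branch requires y = tot + 6.
Before the if: ((3*c != 6 or y > 2*q + 3*tot + 7) -> c = -1) and ((not (3*c != 6 or y > 2*q + 3*tot + 7)) -> y = tot + 6)
Before skip: ((3*c != 6 or y > 2*q + 3*tot + 7) -> c = -1) and ((not (3*c != 6 or y > 2*q + 3*tot + 7)) -> y = tot + 6)
The weakest precondition is ((3*c != 6 or y > 2*q + 3*tot + 7) -> c = -1) and ((not (3*c != 6 or y > 2*q + 3*tot + 7)) -> y = tot + 6).
Check whether ((3*c != 6 or y > 3*tot + 3) -> c = -1) and ((not (3*c != 6 or y > 3*tot + 3)) -> y = tot + 6) and q = -4 implies it.
Countermodel: at the initial state c = 2, q = -4, tot = 2, y = 8, the precondition holds but the weakest precondition fails.
Answer: invalid


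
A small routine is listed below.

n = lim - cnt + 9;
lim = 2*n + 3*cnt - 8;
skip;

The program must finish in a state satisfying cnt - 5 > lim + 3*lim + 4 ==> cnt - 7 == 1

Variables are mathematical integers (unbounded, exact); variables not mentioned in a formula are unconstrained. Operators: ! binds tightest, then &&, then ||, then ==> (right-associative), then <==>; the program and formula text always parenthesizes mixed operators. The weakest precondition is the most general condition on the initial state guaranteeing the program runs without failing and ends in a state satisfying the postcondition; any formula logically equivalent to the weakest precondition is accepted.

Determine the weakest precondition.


Working backward. After the program, the postcondition cnt - 5 > lim + 3*lim + 4 ==> cnt - 7 == 1 must hold; in canonical form it is cnt > 4*lim + 9 ==> cnt == 8.
Before skip: cnt > 4*lim + 9 ==> cnt == 8
Before lim := 2*n + 3*cnt - 8: 11*cnt + 8*n < 23 ==> cnt == 8
Before n := lim - cnt + 9: 3*cnt + 8*lim < -49 ==> cnt == 8
Answer: WP = 3*cnt + 8*lim < -49 ==> cnt == 8


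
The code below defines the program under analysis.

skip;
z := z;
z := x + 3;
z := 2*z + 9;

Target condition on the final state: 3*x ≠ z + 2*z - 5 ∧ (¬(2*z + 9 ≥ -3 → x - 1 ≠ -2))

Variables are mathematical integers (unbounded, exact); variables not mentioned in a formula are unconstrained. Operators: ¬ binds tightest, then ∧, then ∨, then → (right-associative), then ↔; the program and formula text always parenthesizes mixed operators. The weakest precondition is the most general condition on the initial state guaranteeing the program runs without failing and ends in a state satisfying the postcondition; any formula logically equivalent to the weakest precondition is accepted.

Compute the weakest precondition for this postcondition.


Working backward. After the program, the postcondition 3*x ≠ z + 2*z - 5 ∧ (¬(2*z + 9 ≥ -3 → x - 1 ≠ -2)) must hold; in canonical form it is 3*x ≠ 3*z - 5 ∧ (¬(2*z ≥ -12 → x ≠ -1)).
Before z := 2*z + 9: 3*x ≠ 6*z + 22 ∧ (¬(4*z ≥ -30 → x ≠ -1))
Before z := x + 3: 3*x ≠ -40 ∧ (¬(4*x ≥ -42 → x ≠ -1))
Before z := z: 3*x ≠ -40 ∧ (¬(4*x ≥ -42 → x ≠ -1))
Before skip: 3*x ≠ -40 ∧ (¬(4*x ≥ -42 → x ≠ -1))
Answer: WP = 3*x ≠ -40 ∧ (¬(4*x ≥ -42 → x ≠ -1))


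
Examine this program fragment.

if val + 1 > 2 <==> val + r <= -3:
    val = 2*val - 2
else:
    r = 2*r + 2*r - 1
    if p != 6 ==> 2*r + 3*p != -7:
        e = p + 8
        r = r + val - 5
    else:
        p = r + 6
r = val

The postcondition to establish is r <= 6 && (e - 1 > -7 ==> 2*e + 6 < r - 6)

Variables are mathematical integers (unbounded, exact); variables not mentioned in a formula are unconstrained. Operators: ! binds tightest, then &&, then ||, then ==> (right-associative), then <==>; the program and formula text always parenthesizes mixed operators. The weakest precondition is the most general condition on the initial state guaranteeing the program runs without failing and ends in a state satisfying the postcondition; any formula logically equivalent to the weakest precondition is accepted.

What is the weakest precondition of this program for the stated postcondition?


Working backward. After the program, the postcondition r <= 6 && (e - 1 > -7 ==> 2*e + 6 < r - 6) must hold; in canonical form it is r <= 6 && (e > -6 ==> 2*e < r - 12).
Before r := val: val <= 6 && (e > -6 ==> 2*e < val - 12)
Then branch requires 2*val <= 8 && (e > -6 ==> 2*e < 2*val - 14); else branch requires ((p != 6 ==> 3*p + 8*r != -5) ==> (val <= 6 && (p > -14 ==> 2*p < val - 28))) && ((!(p != 6 ==> 3*p + 8*r != -5)) ==> (val <= 6 && (e > -6 ==> 2*e < val - 12))).
Before the if: ((val > 1 <==> r + val <= -3) ==> (2*val <= 8 && (e > -6 ==> 2*e < 2*val - 14))) && ((!(val > 1 <==> r + val <= -3)) ==> (((p != 6 ==> 3*p + 8*r != -5) ==> (val <= 6 && (p > -14 ==> 2*p < val - 28))) && ((!(p != 6 ==> 3*p + 8*r != -5)) ==> (val <= 6 && (e > -6 ==> 2*e < val - 12)))))
Answer: WP = ((val > 1 <==> r + val <= -3) ==> (2*val <= 8 && (e > -6 ==> 2*e < 2*val - 14))) && ((!(val > 1 <==> r + val <= -3)) ==> (((p != 6 ==> 3*p + 8*r != -5) ==> (val <= 6 && (p > -14 ==> 2*p < val - 28))) && ((!(p != 6 ==> 3*p + 8*r != -5)) ==> (val <= 6 && (e > -6 ==> 2*e < val - 12)))))


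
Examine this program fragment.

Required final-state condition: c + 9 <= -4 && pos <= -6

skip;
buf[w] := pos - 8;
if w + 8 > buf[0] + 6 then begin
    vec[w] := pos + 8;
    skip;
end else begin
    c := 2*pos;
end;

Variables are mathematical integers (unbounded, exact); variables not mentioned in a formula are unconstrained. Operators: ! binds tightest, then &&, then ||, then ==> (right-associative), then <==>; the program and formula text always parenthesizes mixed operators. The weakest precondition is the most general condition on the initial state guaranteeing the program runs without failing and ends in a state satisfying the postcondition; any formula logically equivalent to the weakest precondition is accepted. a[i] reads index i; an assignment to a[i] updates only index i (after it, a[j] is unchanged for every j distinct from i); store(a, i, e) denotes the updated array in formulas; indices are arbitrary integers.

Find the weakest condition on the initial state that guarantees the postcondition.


Working backward. After the program, the postcondition c + 9 <= -4 && pos <= -6 must hold; in canonical form it is c <= -13 && pos <= -6.
Then branch requires c <= -13 && pos <= -6; else branch requires 2*pos <= -13 && pos <= -6.
Before the if: (w > buf[0] - 2 ==> (c <= -13 && pos <= -6)) && ((!(w > buf[0] - 2)) ==> (2*pos <= -13 && pos <= -6))
Before buf[w] := pos - 8: (w > store(buf, w, pos - 8)[0] - 2 ==> (c <= -13 && pos <= -6)) && ((!(w > store(buf, w, pos - 8)[0] - 2)) ==> (2*pos <= -13 && pos <= -6))
Before skip: (w > store(buf, w, pos - 8)[0] - 2 ==> (c <= -13 && pos <= -6)) && ((!(w > store(buf, w, pos - 8)[0] - 2)) ==> (2*pos <= -13 && pos <= -6))
Answer: WP = (w > store(buf, w, pos - 8)[0] - 2 ==> (c <= -13 && pos <= -6)) && ((!(w > store(buf, w, pos - 8)[0] - 2)) ==> (2*pos <= -13 && pos <= -6))


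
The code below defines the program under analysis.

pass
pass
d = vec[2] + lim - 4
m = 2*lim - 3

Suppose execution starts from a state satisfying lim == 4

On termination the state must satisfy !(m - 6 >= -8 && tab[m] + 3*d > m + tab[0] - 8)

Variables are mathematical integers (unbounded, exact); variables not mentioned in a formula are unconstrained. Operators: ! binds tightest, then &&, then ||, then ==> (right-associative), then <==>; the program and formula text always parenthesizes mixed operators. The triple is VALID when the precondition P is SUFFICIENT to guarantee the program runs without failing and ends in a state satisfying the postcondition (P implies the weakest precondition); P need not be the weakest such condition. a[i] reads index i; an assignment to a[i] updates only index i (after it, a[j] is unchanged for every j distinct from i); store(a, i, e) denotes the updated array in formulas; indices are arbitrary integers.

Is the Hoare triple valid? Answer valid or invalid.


Working backward. After the program, the postcondition !(m - 6 >= -8 && tab[m] + 3*d > m + tab[0] - 8) must hold; in canonical form it is !(m >= -2 && tab[m] + 3*d > tab[0] + m - 8).
Before m := 2*lim - 3: !(2*lim >= 1 && tab[2*lim - 3] + 3*d > tab[0] + 2*lim - 11)
Before d := vec[2] + lim - 4: !(2*lim >= 1 && tab[2*lim - 3] + 3*vec[2] + lim > tab[0] + 1)
Before skip: !(2*lim >= 1 && tab[2*lim - 3] + 3*vec[2] + lim > tab[0] + 1)
Before skip: !(2*lim >= 1 && tab[2*lim - 3] + 3*vec[2] + lim > tab[0] + 1)
The weakest precondition is !(2*lim >= 1 && tab[2*lim - 3] + 3*vec[2] + lim > tab[0] + 1).
Check whether lim == 4 implies it.
Countermodel: at the initial state lim = 4, tab = {[0] = -17422, [2] = -17422, [5] = 15215, elsewhere -17422}, vec = {[0] = 0, [2] = 0, [5] = 0, elsewhere 0}, the precondition holds but the weakest precondition fails.
Answer: invalid


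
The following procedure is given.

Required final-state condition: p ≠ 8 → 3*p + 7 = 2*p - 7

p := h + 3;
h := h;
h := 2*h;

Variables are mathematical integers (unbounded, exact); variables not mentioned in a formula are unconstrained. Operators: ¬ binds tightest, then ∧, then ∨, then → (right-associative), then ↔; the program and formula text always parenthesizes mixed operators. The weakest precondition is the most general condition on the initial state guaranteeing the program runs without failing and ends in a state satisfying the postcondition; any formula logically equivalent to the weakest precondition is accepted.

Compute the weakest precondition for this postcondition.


Working backward. After the program, the postcondition p ≠ 8 → 3*p + 7 = 2*p - 7 must hold; in canonical form it is p ≠ 8 → p = -14.
Before h := 2*h: p ≠ 8 → p = -14
Before h := h: p ≠ 8 → p = -14
Before p := h + 3: h ≠ 5 → h = -17
Answer: WP = h ≠ 5 → h = -17


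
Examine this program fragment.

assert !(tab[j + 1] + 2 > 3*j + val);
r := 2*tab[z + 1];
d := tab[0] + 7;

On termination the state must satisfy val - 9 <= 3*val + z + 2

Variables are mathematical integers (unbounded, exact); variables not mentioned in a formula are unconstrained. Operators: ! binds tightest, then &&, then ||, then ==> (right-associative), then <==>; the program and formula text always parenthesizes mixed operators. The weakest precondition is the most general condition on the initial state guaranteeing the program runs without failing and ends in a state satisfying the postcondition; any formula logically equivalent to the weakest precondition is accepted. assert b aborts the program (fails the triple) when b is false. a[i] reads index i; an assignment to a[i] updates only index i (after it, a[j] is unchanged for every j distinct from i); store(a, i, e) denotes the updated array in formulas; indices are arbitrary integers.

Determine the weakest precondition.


Working backward. After the program, the postcondition val - 9 <= 3*val + z + 2 must hold; in canonical form it is 2*val + z >= -11.
Before d := tab[0] + 7: 2*val + z >= -11
Before r := 2*tab[z + 1]: 2*val + z >= -11
Before assert !(tab[j + 1] + 2 > 3*j + val): (!(tab[j + 1] > 3*j + val - 2)) && 2*val + z >= -11
Answer: WP = (!(tab[j + 1] > 3*j + val - 2)) && 2*val + z >= -11


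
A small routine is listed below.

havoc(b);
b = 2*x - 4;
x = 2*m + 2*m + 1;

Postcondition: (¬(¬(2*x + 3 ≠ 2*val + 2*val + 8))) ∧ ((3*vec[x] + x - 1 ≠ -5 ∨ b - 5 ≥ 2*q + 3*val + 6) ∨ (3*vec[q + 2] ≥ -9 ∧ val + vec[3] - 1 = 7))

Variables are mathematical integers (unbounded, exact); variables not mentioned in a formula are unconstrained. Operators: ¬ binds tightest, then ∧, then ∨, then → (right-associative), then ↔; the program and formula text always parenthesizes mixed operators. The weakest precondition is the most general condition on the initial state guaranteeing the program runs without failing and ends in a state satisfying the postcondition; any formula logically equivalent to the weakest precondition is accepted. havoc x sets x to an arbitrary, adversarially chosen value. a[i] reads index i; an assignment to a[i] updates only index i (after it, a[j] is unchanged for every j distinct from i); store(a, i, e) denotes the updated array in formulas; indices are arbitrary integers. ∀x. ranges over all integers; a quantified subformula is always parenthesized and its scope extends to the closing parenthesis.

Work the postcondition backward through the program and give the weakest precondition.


Working backward. After the program, the postcondition (¬(¬(2*x + 3 ≠ 2*val + 2*val + 8))) ∧ ((3*vec[x] + x - 1 ≠ -5 ∨ b - 5 ≥ 2*q + 3*val + 6) ∨ (3*vec[q + 2] ≥ -9 ∧ val + vec[3] - 1 = 7)) must hold; in canonical form it is 2*x ≠ 4*val + 5 ∧ (3*vec[x] + x ≠ -4 ∨ b ≥ 2*q + 3*val + 11 ∨ (3*vec[q + 2] ≥ -9 ∧ vec[3] + val = 8)).
Before x := 2*m + 2*m + 1: 8*m ≠ 4*val + 3 ∧ (3*vec[4*m + 1] + 4*m ≠ -5 ∨ b ≥ 2*q + 3*val + 11 ∨ (3*vec[q + 2] ≥ -9 ∧ vec[3] + val = 8))
Before b := 2*x - 4: 8*m ≠ 4*val + 3 ∧ (3*vec[4*m + 1] + 4*m ≠ -5 ∨ 2*x ≥ 2*q + 3*val + 15 ∨ (3*vec[q + 2] ≥ -9 ∧ vec[3] + val = 8))
Before havoc b: 8*m ≠ 4*val + 3 ∧ (3*vec[4*m + 1] + 4*m ≠ -5 ∨ 2*x ≥ 2*q + 3*val + 15 ∨ (3*vec[q + 2] ≥ -9 ∧ vec[3] + val = 8))
Answer: WP = 8*m ≠ 4*val + 3 ∧ (3*vec[4*m + 1] + 4*m ≠ -5 ∨ 2*x ≥ 2*q + 3*val + 15 ∨ (3*vec[q + 2] ≥ -9 ∧ vec[3] + val = 8))


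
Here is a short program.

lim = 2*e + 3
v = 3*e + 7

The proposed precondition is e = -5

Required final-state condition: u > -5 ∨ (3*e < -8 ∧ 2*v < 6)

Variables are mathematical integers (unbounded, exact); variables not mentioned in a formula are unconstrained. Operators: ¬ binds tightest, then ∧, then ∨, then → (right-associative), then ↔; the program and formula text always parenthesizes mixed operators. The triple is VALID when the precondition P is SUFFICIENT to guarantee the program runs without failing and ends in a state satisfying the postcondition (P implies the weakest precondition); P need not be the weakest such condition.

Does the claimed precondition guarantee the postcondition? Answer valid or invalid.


Working backward. After the program, u > -5 ∨ (3*e < -8 ∧ 2*v < 6) must hold.
Before v := 3*e + 7: u > -5 ∨ (3*e < -8 ∧ 6*e < -8)
Before lim := 2*e + 3: u > -5 ∨ (3*e < -8 ∧ 6*e < -8)
The weakest precondition is u > -5 ∨ (3*e < -8 ∧ 6*e < -8).
Check whether e = -5 implies it.
Every state satisfying the precondition satisfies the weakest precondition: the implication holds.
Answer: valid


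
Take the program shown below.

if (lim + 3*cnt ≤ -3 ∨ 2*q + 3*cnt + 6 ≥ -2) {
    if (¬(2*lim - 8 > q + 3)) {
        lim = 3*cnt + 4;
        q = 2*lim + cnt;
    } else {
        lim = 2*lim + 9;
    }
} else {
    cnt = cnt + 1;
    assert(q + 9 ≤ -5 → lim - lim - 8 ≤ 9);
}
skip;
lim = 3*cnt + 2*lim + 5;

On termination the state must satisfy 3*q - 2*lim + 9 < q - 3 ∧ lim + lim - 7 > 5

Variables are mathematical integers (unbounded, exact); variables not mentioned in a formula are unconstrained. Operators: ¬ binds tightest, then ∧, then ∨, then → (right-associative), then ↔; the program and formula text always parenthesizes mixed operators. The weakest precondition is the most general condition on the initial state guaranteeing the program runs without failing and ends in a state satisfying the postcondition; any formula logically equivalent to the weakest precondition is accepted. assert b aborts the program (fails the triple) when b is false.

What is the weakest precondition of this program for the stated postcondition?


Working backward. After the program, the postcondition 3*q - 2*lim + 9 < q - 3 ∧ lim + lim - 7 > 5 must hold; in canonical form it is 2*q < 2*lim - 12 ∧ 2*lim > 12.
Before lim := 3*cnt + 2*lim + 5: 2*q < 6*cnt + 4*lim - 2 ∧ 6*cnt + 4*lim > 2
Before skip: 2*q < 6*cnt + 4*lim - 2 ∧ 6*cnt + 4*lim > 2
Then branch requires ((¬(2*lim > q + 11)) → (4*cnt > 2 ∧ 18*cnt > -14)) ∧ (2*lim > q + 11 → (2*q < 6*cnt + 8*lim + 34 ∧ 6*cnt + 8*lim > -34)); else branch requires 2*q < 6*cnt + 4*lim + 4 ∧ 6*cnt + 4*lim > -4.
Before the if: ((3*cnt + lim ≤ -3 ∨ 3*cnt + 2*q ≥ -8) → (((¬(2*lim > q + 11)) → (4*cnt > 2 ∧ 18*cnt > -14)) ∧ (2*lim > q + 11 → (2*q < 6*cnt + 8*lim + 34 ∧ 6*cnt + 8*lim > -34)))) ∧ ((¬(3*cnt + lim ≤ -3 ∨ 3*cnt + 2*q ≥ -8)) → (2*q < 6*cnt + 4*lim + 4 ∧ 6*cnt + 4*lim > -4))
Answer: WP = ((3*cnt + lim ≤ -3 ∨ 3*cnt + 2*q ≥ -8) → (((¬(2*lim > q + 11)) → (4*cnt > 2 ∧ 18*cnt > -14)) ∧ (2*lim > q + 11 → (2*q < 6*cnt + 8*lim + 34 ∧ 6*cnt + 8*lim > -34)))) ∧ ((¬(3*cnt + lim ≤ -3 ∨ 3*cnt + 2*q ≥ -8)) → (2*q < 6*cnt + 4*lim + 4 ∧ 6*cnt + 4*lim > -4))


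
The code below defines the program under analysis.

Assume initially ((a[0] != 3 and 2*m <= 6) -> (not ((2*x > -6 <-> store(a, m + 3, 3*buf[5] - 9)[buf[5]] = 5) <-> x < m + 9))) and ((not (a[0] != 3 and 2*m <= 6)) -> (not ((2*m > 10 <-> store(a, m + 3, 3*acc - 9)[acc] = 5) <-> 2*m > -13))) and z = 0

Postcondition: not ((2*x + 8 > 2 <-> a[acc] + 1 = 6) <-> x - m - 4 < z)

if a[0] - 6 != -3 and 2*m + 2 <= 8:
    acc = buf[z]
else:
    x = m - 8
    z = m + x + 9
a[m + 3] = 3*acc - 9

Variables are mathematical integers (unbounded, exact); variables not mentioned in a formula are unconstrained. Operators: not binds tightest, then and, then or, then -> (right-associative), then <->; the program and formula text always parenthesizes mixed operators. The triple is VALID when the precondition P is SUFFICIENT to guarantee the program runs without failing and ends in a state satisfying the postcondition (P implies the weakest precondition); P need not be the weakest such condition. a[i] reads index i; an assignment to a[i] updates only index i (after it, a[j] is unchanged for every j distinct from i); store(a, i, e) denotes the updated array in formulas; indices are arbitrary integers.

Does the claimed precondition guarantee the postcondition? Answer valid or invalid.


Working backward. After the program, the postcondition not ((2*x + 8 > 2 <-> a[acc] + 1 = 6) <-> x - m - 4 < z) must hold; in canonical form it is not ((2*x > -6 <-> a[acc] = 5) <-> x < m + z + 4).
Before a[m + 3] := 3*acc - 9: not ((2*x > -6 <-> store(a, m + 3, 3*acc - 9)[acc] = 5) <-> x < m + z + 4)
Then branch requires not ((2*x > -6 <-> store(a, m + 3, 3*buf[z] - 9)[buf[z]] = 5) <-> x < m + z + 4); else branch requires not ((2*m > 10 <-> store(a, m + 3, 3*acc - 9)[acc] = 5) <-> 2*m > -13).
Before the if: ((a[0] != 3 and 2*m <= 6) -> (not ((2*x > -6 <-> store(a, m + 3, 3*buf[z] - 9)[buf[z]] = 5) <-> x < m + z + 4))) and ((not (a[0] != 3 and 2*m <= 6)) -> (not ((2*m > 10 <-> store(a, m + 3, 3*acc - 9)[acc] = 5) <-> 2*m > -13)))
The weakest precondition is ((a[0] != 3 and 2*m <= 6) -> (not ((2*x > -6 <-> store(a, m + 3, 3*buf[z] - 9)[buf[z]] = 5) <-> x < m + z + 4))) and ((not (a[0] != 3 and 2*m <= 6)) -> (not ((2*m > 10 <-> store(a, m + 3, 3*acc - 9)[acc] = 5) <-> 2*m > -13))).
Check whether ((a[0] != 3 and 2*m <= 6) -> (not ((2*x > -6 <-> store(a, m + 3, 3*buf[5] - 9)[buf[5]] = 5) <-> x < m + 9))) and ((not (a[0] != 3 and 2*m <= 6)) -> (not ((2*m > 10 <-> store(a, m + 3, 3*acc - 9)[acc] = 5) <-> 2*m > -13))) and z = 0 implies it.
Countermodel: at the initial state a = {[-30152] = 13, [0] = 10, [1] = 4, [2] = 5, [5] = 4, elsewhere 4}, acc = 0, buf = {[-30152] = 6, [0] = -30152, [1] = 6, [2] = 6, [5] = 2, elsewhere 6}, m = -2, x = -3, z = 0, the precondition holds but the weakest precondition fails.
Answer: invalid


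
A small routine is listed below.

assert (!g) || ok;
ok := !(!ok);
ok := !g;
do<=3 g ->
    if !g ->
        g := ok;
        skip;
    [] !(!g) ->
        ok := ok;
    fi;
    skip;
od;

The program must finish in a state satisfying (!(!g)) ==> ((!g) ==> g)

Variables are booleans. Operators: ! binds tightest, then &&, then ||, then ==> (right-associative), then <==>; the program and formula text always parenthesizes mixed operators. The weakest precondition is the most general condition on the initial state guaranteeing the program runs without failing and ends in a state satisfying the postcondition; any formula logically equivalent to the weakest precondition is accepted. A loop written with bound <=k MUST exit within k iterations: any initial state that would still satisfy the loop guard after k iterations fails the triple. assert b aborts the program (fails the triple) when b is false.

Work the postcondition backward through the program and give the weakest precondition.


Working backward. After the program, the postcondition (!(!g)) ==> ((!g) ==> g) must hold; in canonical form it is g ==> ((!g) ==> g).
Before the loop (bound <=3), unroll the exhaustion recursion (WP_0 = exit-now case; WP_j = one more guarded iteration, up to j = 3):
  WP_0: (!g) && (g ==> ((!g) ==> g))
  WP_1: (g ==> (((!g) ==> ((!ok) && (ok ==> ((!ok) ==> ok)))) && (g ==> ((!g) && (g ==> ((!g) ==> g)))))) && ((!g) ==> (g ==> ((!g) ==> g)))
  WP_2: (g ==> (((!g) ==> ((ok ==> (((!ok) ==> ((!ok) && (ok ==> ((!ok) ==> ok)))) && (ok ==> ((!ok) && (ok ==> ((!ok) ==> ok)))))) && ((!ok) ==> (ok ==> ((!ok) ==> ok))))) && (g ==> ((g ==> (((!g) ==> ((!ok) && (ok ==> ((!ok) ==> ok)))) && (g ==> ((!g) && (g ==> ((!g) ==> g)))))) && ((!g) ==> (g ==> ((!g) ==> g))))))) && ((!g) ==> (g ==> ((!g) ==> g)))
  WP_3: (g ==> (((!g) ==> ((ok ==> (((!ok) ==> ((ok ==> (((!ok) ==> ((!ok) && (ok ==> ((!ok) ==> ok)))) && (ok ==> ((!ok) && (ok ==> ((!ok) ==> ok)))))) && ((!ok) ==> (ok ==> ((!ok) ==> ok))))) && (ok ==> ((ok ==> (((!ok) ==> ((!ok) && (ok ==> ((!ok) ==> ok)))) && (ok ==> ((!ok) && (ok ==> ((!ok) ==> ok)))))) && ((!ok) ==> (ok ==> ((!ok) ==> ok))))))) && ((!ok) ==> (ok ==> ((!ok) ==> ok))))) && (g ==> ((g ==> (((!g) ==> ((ok ==> (((!ok) ==> ((!ok) && (ok ==> ((!ok) ==> ok)))) && (ok ==> ((!ok) && (ok ==> ((!ok) ==> ok)))))) && ((!ok) ==> (ok ==> ((!ok) ==> ok))))) && (g ==> ((g ==> (((!g) ==> ((!ok) && (ok ==> ((!ok) ==> ok)))) && (g ==> ((!g) && (g ==> ((!g) ==> g)))))) && ((!g) ==> (g ==> ((!g) ==> g))))))) && ((!g) ==> (g ==> ((!g) ==> g))))))) && ((!g) ==> (g ==> ((!g) ==> g)))
So before the loop: (g ==> (((!g) ==> ((ok ==> (((!ok) ==> ((ok ==> (((!ok) ==> ((!ok) && (ok ==> ((!ok) ==> ok)))) && (ok ==> ((!ok) && (ok ==> ((!ok) ==> ok)))))) && ((!ok) ==> (ok ==> ((!ok) ==> ok))))) && (ok ==> ((ok ==> (((!ok) ==> ((!ok) && (ok ==> ((!ok) ==> ok)))) && (ok ==> ((!ok) && (ok ==> ((!ok) ==> ok)))))) && ((!ok) ==> (ok ==> ((!ok) ==> ok))))))) && ((!ok) ==> (ok ==> ((!ok) ==> ok))))) && (g ==> ((g ==> (((!g) ==> ((ok ==> (((!ok) ==> ((!ok) && (ok ==> ((!ok) ==> ok)))) && (ok ==> ((!ok) && (ok ==> ((!ok) ==> ok)))))) && ((!ok) ==> (ok ==> ((!ok) ==> ok))))) && (g ==> ((g ==> (((!g) ==> ((!ok) && (ok ==> ((!ok) ==> ok)))) && (g ==> ((!g) && (g ==> ((!g) ==> g)))))) && ((!g) ==> (g ==> ((!g) ==> g))))))) && ((!g) ==> (g ==> ((!g) ==> g))))))) && ((!g) ==> (g ==> ((!g) ==> g)))
Before ok := !g: (g ==> (((!g) ==> (((!g) ==> ((g ==> (((!g) ==> ((g ==> (g && ((!g) ==> (g ==> (!g))))) && ((!g) ==> (g && ((!g) ==> (g ==> (!g))))))) && (g ==> ((!g) ==> (g ==> (!g)))))) && ((!g) ==> (((!g) ==> ((g ==> (g && ((!g) ==> (g ==> (!g))))) && ((!g) ==> (g && ((!g) ==> (g ==> (!g))))))) && (g ==> ((!g) ==> (g ==> (!g)))))))) && (g ==> ((!g) ==> (g ==> (!g)))))) && (g ==> ((g ==> (((!g) ==> (((!g) ==> ((g ==> (g && ((!g) ==> (g ==> (!g))))) && ((!g) ==> (g && ((!g) ==> (g ==> (!g))))))) && (g ==> ((!g) ==> (g ==> (!g)))))) && (g ==> ((g ==> (((!g) ==> (g && ((!g) ==> (g ==> (!g))))) && (g ==> ((!g) && (g ==> ((!g) ==> g)))))) && ((!g) ==> (g ==> ((!g) ==> g))))))) && ((!g) ==> (g ==> ((!g) ==> g))))))) && ((!g) ==> (g ==> ((!g) ==> g)))
Before ok := !(!ok): (g ==> (((!g) ==> (((!g) ==> ((g ==> (((!g) ==> ((g ==> (g && ((!g) ==> (g ==> (!g))))) && ((!g) ==> (g && ((!g) ==> (g ==> (!g))))))) && (g ==> ((!g) ==> (g ==> (!g)))))) && ((!g) ==> (((!g) ==> ((g ==> (g && ((!g) ==> (g ==> (!g))))) && ((!g) ==> (g && ((!g) ==> (g ==> (!g))))))) && (g ==> ((!g) ==> (g ==> (!g)))))))) && (g ==> ((!g) ==> (g ==> (!g)))))) && (g ==> ((g ==> (((!g) ==> (((!g) ==> ((g ==> (g && ((!g) ==> (g ==> (!g))))) && ((!g) ==> (g && ((!g) ==> (g ==> (!g))))))) && (g ==> ((!g) ==> (g ==> (!g)))))) && (g ==> ((g ==> (((!g) ==> (g && ((!g) ==> (g ==> (!g))))) && (g ==> ((!g) && (g ==> ((!g) ==> g)))))) && ((!g) ==> (g ==> ((!g) ==> g))))))) && ((!g) ==> (g ==> ((!g) ==> g))))))) && ((!g) ==> (g ==> ((!g) ==> g)))
Before assert (!g) || ok: ((!g) || ok) && (g ==> (((!g) ==> (((!g) ==> ((g ==> (((!g) ==> ((g ==> (g && ((!g) ==> (g ==> (!g))))) && ((!g) ==> (g && ((!g) ==> (g ==> (!g))))))) && (g ==> ((!g) ==> (g ==> (!g)))))) && ((!g) ==> (((!g) ==> ((g ==> (g && ((!g) ==> (g ==> (!g))))) && ((!g) ==> (g && ((!g) ==> (g ==> (!g))))))) && (g ==> ((!g) ==> (g ==> (!g)))))))) && (g ==> ((!g) ==> (g ==> (!g)))))) && (g ==> ((g ==> (((!g) ==> (((!g) ==> ((g ==> (g && ((!g) ==> (g ==> (!g))))) && ((!g) ==> (g && ((!g) ==> (g ==> (!g))))))) && (g ==> ((!g) ==> (g ==> (!g)))))) && (g ==> ((g ==> (((!g) ==> (g && ((!g) ==> (g ==> (!g))))) && (g ==> ((!g) && (g ==> ((!g) ==> g)))))) && ((!g) ==> (g ==> ((!g) ==> g))))))) && ((!g) ==> (g ==> ((!g) ==> g))))))) && ((!g) ==> (g ==> ((!g) ==> g)))
Answer: WP = ((!g) || ok) && (g ==> (((!g) ==> (((!g) ==> ((g ==> (((!g) ==> ((g ==> (g && ((!g) ==> (g ==> (!g))))) && ((!g) ==> (g && ((!g) ==> (g ==> (!g))))))) && (g ==> ((!g) ==> (g ==> (!g)))))) && ((!g) ==> (((!g) ==> ((g ==> (g && ((!g) ==> (g ==> (!g))))) && ((!g) ==> (g && ((!g) ==> (g ==> (!g))))))) && (g ==> ((!g) ==> (g ==> (!g)))))))) && (g ==> ((!g) ==> (g ==> (!g)))))) && (g ==> ((g ==> (((!g) ==> (((!g) ==> ((g ==> (g && ((!g) ==> (g ==> (!g))))) && ((!g) ==> (g && ((!g) ==> (g ==> (!g))))))) && (g ==> ((!g) ==> (g ==> (!g)))))) && (g ==> ((g ==> (((!g) ==> (g && ((!g) ==> (g ==> (!g))))) && (g ==> ((!g) && (g ==> ((!g) ==> g)))))) && ((!g) ==> (g ==> ((!g) ==> g))))))) && ((!g) ==> (g ==> ((!g) ==> g))))))) && ((!g) ==> (g ==> ((!g) ==> g)))


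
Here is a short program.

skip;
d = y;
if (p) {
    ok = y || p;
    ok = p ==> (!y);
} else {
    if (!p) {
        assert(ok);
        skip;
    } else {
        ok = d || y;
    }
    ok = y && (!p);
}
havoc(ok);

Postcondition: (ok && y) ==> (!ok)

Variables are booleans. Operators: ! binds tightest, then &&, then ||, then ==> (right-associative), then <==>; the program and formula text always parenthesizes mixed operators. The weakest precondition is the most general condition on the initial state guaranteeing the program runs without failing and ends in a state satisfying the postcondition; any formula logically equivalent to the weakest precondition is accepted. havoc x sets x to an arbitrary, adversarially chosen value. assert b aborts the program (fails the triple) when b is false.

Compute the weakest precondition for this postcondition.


Working backward. After the program, (ok && y) ==> (!ok) must hold.
Before havoc ok: !y
Then branch requires !y; else branch requires ((!p) ==> (ok && (!y))) && (p ==> (!y)).
Before the if: (p ==> (!y)) && ((!p) ==> (((!p) ==> (ok && (!y))) && (p ==> (!y))))
Before d := y: (p ==> (!y)) && ((!p) ==> (((!p) ==> (ok && (!y))) && (p ==> (!y))))
Before skip: (p ==> (!y)) && ((!p) ==> (((!p) ==> (ok && (!y))) && (p ==> (!y))))
Answer: WP = (p ==> (!y)) && ((!p) ==> (((!p) ==> (ok && (!y))) && (p ==> (!y))))


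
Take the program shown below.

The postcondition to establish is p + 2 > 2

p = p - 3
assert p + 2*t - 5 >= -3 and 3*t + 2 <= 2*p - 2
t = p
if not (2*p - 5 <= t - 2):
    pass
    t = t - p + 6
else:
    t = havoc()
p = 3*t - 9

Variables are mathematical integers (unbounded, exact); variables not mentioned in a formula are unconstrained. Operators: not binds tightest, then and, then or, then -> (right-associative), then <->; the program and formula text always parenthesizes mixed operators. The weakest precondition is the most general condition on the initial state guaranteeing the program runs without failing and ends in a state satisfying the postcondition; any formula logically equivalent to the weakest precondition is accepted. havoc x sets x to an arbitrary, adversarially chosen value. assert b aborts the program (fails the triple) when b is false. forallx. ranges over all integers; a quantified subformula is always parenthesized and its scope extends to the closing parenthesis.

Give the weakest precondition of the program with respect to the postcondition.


Working backward. After the program, the postcondition p + 2 > 2 must hold; in canonical form it is p > 0.
Before p := 3*t - 9: 3*t > 9
Then branch requires 3*t > 3*p - 9; else branch requires forall t_1. 3*t_1 > 9.
Before the if: ((not (2*p <= t + 3)) -> 3*t > 3*p - 9) and (2*p <= t + 3 -> (forall t_1. 3*t_1 > 9))
Before t := p: p <= 3 -> (forall t_1. 3*t_1 > 9)
Before assert p + 2*t - 5 >= -3 and 3*t + 2 <= 2*p - 2: p + 2*t >= 2 and 3*t <= 2*p - 4 and (p <= 3 -> (forall t_1. 3*t_1 > 9))
Before p := p - 3: p + 2*t >= 5 and 3*t <= 2*p - 10 and (p <= 6 -> (forall t_1. 3*t_1 > 9))
Answer: WP = p + 2*t >= 5 and 3*t <= 2*p - 10 and (p <= 6 -> (forall t_1. 3*t_1 > 9))


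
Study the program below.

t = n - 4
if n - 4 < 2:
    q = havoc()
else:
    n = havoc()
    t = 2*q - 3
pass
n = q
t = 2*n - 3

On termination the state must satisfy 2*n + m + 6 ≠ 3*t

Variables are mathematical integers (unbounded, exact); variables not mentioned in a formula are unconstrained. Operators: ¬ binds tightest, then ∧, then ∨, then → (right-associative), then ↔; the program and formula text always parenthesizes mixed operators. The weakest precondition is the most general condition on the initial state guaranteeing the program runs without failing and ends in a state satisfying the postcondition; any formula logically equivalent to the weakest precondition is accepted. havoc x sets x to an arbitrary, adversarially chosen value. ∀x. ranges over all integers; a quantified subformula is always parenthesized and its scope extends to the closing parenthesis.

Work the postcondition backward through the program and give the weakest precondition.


Working backward. After the program, the postcondition 2*n + m + 6 ≠ 3*t must hold; in canonical form it is m + 2*n ≠ 3*t - 6.
Before t := 2*n - 3: m ≠ 4*n - 15
Before n := q: m ≠ 4*q - 15
Before skip: m ≠ 4*q - 15
Then branch requires ∀q_1. m ≠ 4*q_1 - 15; else branch requires m ≠ 4*q - 15.
Before the if: (n < 6 → (∀q_1. m ≠ 4*q_1 - 15)) ∧ ((¬(n < 6)) → m ≠ 4*q - 15)
Before t := n - 4: (n < 6 → (∀q_1. m ≠ 4*q_1 - 15)) ∧ ((¬(n < 6)) → m ≠ 4*q - 15)
Answer: WP = (n < 6 → (∀q_1. m ≠ 4*q_1 - 15)) ∧ ((¬(n < 6)) → m ≠ 4*q - 15)
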